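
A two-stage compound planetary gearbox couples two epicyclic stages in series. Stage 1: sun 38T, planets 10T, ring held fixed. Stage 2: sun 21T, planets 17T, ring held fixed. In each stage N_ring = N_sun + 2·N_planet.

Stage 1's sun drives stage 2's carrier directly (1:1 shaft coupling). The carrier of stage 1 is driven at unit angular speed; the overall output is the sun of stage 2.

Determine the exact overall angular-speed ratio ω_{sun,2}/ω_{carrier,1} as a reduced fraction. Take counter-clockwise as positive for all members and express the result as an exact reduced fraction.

Stage 1: N_ring = 38 + 2·10 = 58
Stage 1: 38(ω_s−ω_c) = −58(ω_r−ω_c),  ω_r=0, ω_c=1
Stage 1: ω_s = 1 − (58/38)(0−1) = 48/19
  ⇒ ω_s¹/ω_c¹ = 48/19
Stage 2: N_ring = 21 + 2·17 = 55
Stage 2: 21(ω_s−ω_c) = −55(ω_r−ω_c),  ω_r=0, ω_c=1
Stage 2: ω_s = 1 − (55/21)(0−1) = 76/21
  ⇒ ω_s²/ω_c² = 76/21
Coupling ω_c² = ω_s¹ ⇒ overall = 48/19 × 76/21 = 64/7

64/7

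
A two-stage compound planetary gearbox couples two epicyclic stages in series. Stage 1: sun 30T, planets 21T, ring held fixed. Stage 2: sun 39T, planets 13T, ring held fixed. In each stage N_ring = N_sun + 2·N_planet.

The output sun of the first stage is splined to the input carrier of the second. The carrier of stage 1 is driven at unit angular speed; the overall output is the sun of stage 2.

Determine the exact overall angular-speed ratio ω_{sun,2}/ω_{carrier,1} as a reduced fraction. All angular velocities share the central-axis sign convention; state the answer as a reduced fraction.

136/15

Stage 1: N_ring = 30 + 2·21 = 72
Stage 1: 30(ω_s−ω_c) = −72(ω_r−ω_c),  ω_r=0, ω_c=1
Stage 1: ω_s = 1 − (72/30)(0−1) = 17/5
  ⇒ ω_s¹/ω_c¹ = 17/5
Stage 2: N_ring = 39 + 2·13 = 65
Stage 2: 39(ω_s−ω_c) = −65(ω_r−ω_c),  ω_r=0, ω_c=1
Stage 2: ω_s = 1 − (65/39)(0−1) = 8/3
  ⇒ ω_s²/ω_c² = 8/3
Coupling ω_c² = ω_s¹ ⇒ overall = 17/5 × 8/3 = 136/15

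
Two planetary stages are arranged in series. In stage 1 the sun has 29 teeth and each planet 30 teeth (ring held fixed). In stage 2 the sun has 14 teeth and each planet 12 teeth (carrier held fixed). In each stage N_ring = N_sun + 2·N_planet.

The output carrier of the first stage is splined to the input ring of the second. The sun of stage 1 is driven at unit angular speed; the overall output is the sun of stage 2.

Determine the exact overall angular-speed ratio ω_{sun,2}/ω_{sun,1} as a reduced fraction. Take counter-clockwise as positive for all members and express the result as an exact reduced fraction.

Stage 1: N_ring = 29 + 2·30 = 89
Stage 1: 29(ω_s−ω_c) = −89(ω_r−ω_c),  ω_r=0, ω_s=1
Stage 1: 29(1−ω_c) = −89(0−ω_c)  ⇒  118ω_c = 29  ⇒  ω_c = 29/118
  ⇒ ω_c¹/ω_s¹ = 29/118
Stage 2: N_ring = 14 + 2·12 = 38
Stage 2: 14(ω_s−ω_c) = −38(ω_r−ω_c),  ω_c=0, ω_r=1
Stage 2: ω_s = 0 − (38/14)(1−0) = -19/7
  ⇒ ω_s²/ω_r² = -19/7
Coupling ω_r² = ω_c¹ ⇒ overall = 29/118 × -19/7 = -551/826

-551/826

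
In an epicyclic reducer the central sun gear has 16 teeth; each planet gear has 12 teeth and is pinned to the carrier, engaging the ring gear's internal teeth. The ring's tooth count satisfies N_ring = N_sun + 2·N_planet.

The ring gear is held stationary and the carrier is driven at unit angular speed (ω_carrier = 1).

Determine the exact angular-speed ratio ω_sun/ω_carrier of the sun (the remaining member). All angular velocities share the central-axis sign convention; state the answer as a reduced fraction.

N_ring = 16 + 2·12 = 40
16(ω_s−ω_c) = −40(ω_r−ω_c),  ω_r=0, ω_c=1
ω_s = 1 − (40/16)(0−1) = 7/2
ω_s/ω_c = 7/2

7/2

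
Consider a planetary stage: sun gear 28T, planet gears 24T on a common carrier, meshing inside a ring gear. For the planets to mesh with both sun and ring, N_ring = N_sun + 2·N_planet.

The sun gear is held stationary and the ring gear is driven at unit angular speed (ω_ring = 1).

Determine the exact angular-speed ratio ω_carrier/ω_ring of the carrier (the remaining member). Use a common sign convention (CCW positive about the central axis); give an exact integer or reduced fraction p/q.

19/26

N_ring = 28 + 2·24 = 76
28(ω_s−ω_c) = −76(ω_r−ω_c),  ω_s=0, ω_r=1
28(0−ω_c) = −76(1−ω_c)  ⇒  104ω_c = 76  ⇒  ω_c = 19/26
ω_c/ω_r = 19/26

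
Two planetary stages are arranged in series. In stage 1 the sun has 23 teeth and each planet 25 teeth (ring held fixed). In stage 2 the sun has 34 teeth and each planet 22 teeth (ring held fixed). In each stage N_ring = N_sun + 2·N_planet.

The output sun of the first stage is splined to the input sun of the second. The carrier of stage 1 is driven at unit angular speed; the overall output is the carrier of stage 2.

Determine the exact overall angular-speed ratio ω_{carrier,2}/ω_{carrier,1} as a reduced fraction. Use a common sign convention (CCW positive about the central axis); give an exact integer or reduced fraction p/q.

204/161

Stage 1: N_ring = 23 + 2·25 = 73
Stage 1: 23(ω_s−ω_c) = −73(ω_r−ω_c),  ω_r=0, ω_c=1
Stage 1: ω_s = 1 − (73/23)(0−1) = 96/23
  ⇒ ω_s¹/ω_c¹ = 96/23
Stage 2: N_ring = 34 + 2·22 = 78
Stage 2: 34(ω_s−ω_c) = −78(ω_r−ω_c),  ω_r=0, ω_s=1
Stage 2: 34(1−ω_c) = −78(0−ω_c)  ⇒  112ω_c = 34  ⇒  ω_c = 17/56
  ⇒ ω_c²/ω_s² = 17/56
Coupling ω_s² = ω_s¹ ⇒ overall = 96/23 × 17/56 = 204/161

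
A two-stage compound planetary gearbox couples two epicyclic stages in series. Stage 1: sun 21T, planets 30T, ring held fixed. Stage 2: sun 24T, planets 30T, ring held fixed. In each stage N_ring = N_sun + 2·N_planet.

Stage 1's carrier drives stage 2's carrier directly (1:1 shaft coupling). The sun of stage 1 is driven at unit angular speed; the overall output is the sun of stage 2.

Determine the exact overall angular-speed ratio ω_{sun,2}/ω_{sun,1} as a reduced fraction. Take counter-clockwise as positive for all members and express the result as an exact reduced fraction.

Stage 1: N_ring = 21 + 2·30 = 81
Stage 1: 21(ω_s−ω_c) = −81(ω_r−ω_c),  ω_r=0, ω_s=1
Stage 1: 21(1−ω_c) = −81(0−ω_c)  ⇒  102ω_c = 21  ⇒  ω_c = 7/34
  ⇒ ω_c¹/ω_s¹ = 7/34
Stage 2: N_ring = 24 + 2·30 = 84
Stage 2: 24(ω_s−ω_c) = −84(ω_r−ω_c),  ω_r=0, ω_c=1
Stage 2: ω_s = 1 − (84/24)(0−1) = 9/2
  ⇒ ω_s²/ω_c² = 9/2
Coupling ω_c² = ω_c¹ ⇒ overall = 7/34 × 9/2 = 63/68

63/68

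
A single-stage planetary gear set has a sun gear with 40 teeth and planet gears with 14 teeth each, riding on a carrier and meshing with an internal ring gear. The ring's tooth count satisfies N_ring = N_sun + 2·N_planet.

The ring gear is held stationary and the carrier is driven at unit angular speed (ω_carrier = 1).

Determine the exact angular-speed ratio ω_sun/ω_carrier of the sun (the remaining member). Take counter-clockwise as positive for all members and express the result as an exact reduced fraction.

N_ring = 40 + 2·14 = 68
40(ω_s−ω_c) = −68(ω_r−ω_c),  ω_r=0, ω_c=1
ω_s = 1 − (68/40)(0−1) = 27/10
ω_s/ω_c = 27/10

27/10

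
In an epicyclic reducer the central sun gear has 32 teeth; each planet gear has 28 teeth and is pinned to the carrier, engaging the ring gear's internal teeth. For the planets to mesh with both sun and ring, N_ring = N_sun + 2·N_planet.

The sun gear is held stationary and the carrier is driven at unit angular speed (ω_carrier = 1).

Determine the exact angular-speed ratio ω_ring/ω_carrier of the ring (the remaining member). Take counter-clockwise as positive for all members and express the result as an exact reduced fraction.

15/11

N_ring = 32 + 2·28 = 88
32(ω_s−ω_c) = −88(ω_r−ω_c),  ω_s=0, ω_c=1
ω_r = 1 − (32/88)(0−1) = 15/11
ω_r/ω_c = 15/11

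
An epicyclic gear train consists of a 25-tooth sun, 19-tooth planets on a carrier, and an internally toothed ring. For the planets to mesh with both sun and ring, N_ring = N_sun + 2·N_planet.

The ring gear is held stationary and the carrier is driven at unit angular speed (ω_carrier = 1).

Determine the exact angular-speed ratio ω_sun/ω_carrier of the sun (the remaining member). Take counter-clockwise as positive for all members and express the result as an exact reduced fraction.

88/25

N_ring = 25 + 2·19 = 63
25(ω_s−ω_c) = −63(ω_r−ω_c),  ω_r=0, ω_c=1
ω_s = 1 − (63/25)(0−1) = 88/25
ω_s/ω_c = 88/25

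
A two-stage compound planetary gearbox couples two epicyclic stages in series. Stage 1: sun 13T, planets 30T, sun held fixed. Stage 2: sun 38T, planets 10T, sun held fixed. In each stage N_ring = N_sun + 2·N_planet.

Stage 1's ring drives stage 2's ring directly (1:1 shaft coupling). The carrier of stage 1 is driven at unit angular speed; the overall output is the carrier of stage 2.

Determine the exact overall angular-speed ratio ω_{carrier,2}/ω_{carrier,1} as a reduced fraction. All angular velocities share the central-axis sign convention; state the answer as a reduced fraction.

1247/1752

Stage 1: N_ring = 13 + 2·30 = 73
Stage 1: 13(ω_s−ω_c) = −73(ω_r−ω_c),  ω_s=0, ω_c=1
Stage 1: ω_r = 1 − (13/73)(0−1) = 86/73
  ⇒ ω_r¹/ω_c¹ = 86/73
Stage 2: N_ring = 38 + 2·10 = 58
Stage 2: 38(ω_s−ω_c) = −58(ω_r−ω_c),  ω_s=0, ω_r=1
Stage 2: 38(0−ω_c) = −58(1−ω_c)  ⇒  96ω_c = 58  ⇒  ω_c = 29/48
  ⇒ ω_c²/ω_r² = 29/48
Coupling ω_r² = ω_r¹ ⇒ overall = 86/73 × 29/48 = 1247/1752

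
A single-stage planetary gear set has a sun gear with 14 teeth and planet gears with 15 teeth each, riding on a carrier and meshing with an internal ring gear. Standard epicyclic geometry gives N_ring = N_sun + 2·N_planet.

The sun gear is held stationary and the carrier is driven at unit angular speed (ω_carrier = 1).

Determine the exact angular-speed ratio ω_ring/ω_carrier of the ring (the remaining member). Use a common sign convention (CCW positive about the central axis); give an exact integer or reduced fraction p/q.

N_ring = 14 + 2·15 = 44
14(ω_s−ω_c) = −44(ω_r−ω_c),  ω_s=0, ω_c=1
ω_r = 1 − (14/44)(0−1) = 29/22
ω_r/ω_c = 29/22

29/22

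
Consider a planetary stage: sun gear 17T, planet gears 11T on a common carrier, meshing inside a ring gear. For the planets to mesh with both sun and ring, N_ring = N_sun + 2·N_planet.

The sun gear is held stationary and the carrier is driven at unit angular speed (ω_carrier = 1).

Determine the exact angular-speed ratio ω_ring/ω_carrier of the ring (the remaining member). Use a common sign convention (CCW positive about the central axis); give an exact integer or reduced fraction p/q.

N_ring = 17 + 2·11 = 39
17(ω_s−ω_c) = −39(ω_r−ω_c),  ω_s=0, ω_c=1
ω_r = 1 − (17/39)(0−1) = 56/39
ω_r/ω_c = 56/39

56/39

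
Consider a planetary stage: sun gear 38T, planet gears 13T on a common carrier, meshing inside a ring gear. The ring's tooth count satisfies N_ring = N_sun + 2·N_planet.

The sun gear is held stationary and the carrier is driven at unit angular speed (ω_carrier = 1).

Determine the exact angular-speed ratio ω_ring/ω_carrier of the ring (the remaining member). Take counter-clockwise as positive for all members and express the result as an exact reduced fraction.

51/32

N_ring = 38 + 2·13 = 64
38(ω_s−ω_c) = −64(ω_r−ω_c),  ω_s=0, ω_c=1
ω_r = 1 − (38/64)(0−1) = 51/32
ω_r/ω_c = 51/32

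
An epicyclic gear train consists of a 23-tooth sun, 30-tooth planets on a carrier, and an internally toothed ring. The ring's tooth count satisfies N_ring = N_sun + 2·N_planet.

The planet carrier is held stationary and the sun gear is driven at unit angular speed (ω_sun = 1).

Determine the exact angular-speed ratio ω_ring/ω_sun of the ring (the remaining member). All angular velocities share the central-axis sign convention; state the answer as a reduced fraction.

-23/83

N_ring = 23 + 2·30 = 83
23(ω_s−ω_c) = −83(ω_r−ω_c),  ω_c=0, ω_s=1
ω_r = 0 − (23/83)(1−0) = -23/83
ω_r/ω_s = -23/83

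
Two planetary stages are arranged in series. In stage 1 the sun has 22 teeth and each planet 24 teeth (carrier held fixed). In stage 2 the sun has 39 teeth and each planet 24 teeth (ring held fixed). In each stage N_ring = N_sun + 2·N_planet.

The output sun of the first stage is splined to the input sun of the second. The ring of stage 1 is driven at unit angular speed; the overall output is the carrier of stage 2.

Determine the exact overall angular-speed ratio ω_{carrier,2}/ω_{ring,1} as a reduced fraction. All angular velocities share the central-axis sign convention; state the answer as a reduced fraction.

Stage 1: N_ring = 22 + 2·24 = 70
Stage 1: 22(ω_s−ω_c) = −70(ω_r−ω_c),  ω_c=0, ω_r=1
Stage 1: ω_s = 0 − (70/22)(1−0) = -35/11
  ⇒ ω_s¹/ω_r¹ = -35/11
Stage 2: N_ring = 39 + 2·24 = 87
Stage 2: 39(ω_s−ω_c) = −87(ω_r−ω_c),  ω_r=0, ω_s=1
Stage 2: 39(1−ω_c) = −87(0−ω_c)  ⇒  126ω_c = 39  ⇒  ω_c = 13/42
  ⇒ ω_c²/ω_s² = 13/42
Coupling ω_s² = ω_s¹ ⇒ overall = -35/11 × 13/42 = -65/66

-65/66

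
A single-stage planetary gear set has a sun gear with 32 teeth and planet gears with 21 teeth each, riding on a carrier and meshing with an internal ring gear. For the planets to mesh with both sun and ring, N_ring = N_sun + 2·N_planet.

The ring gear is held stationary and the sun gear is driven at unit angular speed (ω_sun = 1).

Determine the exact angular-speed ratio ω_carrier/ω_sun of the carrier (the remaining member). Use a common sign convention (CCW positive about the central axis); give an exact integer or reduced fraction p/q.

N_ring = 32 + 2·21 = 74
32(ω_s−ω_c) = −74(ω_r−ω_c),  ω_r=0, ω_s=1
32(1−ω_c) = −74(0−ω_c)  ⇒  106ω_c = 32  ⇒  ω_c = 16/53
ω_c/ω_s = 16/53

16/53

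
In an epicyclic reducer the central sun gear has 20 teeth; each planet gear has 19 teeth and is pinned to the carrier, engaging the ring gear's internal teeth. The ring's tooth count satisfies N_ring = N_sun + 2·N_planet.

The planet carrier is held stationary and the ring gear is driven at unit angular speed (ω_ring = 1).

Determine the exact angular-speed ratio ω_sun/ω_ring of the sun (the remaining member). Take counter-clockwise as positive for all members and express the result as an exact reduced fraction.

-29/10

N_ring = 20 + 2·19 = 58
20(ω_s−ω_c) = −58(ω_r−ω_c),  ω_c=0, ω_r=1
ω_s = 0 − (58/20)(1−0) = -29/10
ω_s/ω_r = -29/10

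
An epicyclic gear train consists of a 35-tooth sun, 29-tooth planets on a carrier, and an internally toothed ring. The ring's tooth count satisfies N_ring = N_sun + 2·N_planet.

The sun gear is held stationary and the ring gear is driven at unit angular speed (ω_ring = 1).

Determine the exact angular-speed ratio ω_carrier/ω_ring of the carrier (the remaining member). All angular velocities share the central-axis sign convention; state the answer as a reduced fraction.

93/128

N_ring = 35 + 2·29 = 93
35(ω_s−ω_c) = −93(ω_r−ω_c),  ω_s=0, ω_r=1
35(0−ω_c) = −93(1−ω_c)  ⇒  128ω_c = 93  ⇒  ω_c = 93/128
ω_c/ω_r = 93/128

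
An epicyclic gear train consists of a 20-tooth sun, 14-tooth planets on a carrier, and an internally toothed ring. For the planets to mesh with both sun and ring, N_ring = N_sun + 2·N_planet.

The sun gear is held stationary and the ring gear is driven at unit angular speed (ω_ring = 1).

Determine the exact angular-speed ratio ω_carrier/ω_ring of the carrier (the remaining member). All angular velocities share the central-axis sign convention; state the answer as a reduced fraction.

N_ring = 20 + 2·14 = 48
20(ω_s−ω_c) = −48(ω_r−ω_c),  ω_s=0, ω_r=1
20(0−ω_c) = −48(1−ω_c)  ⇒  68ω_c = 48  ⇒  ω_c = 12/17
ω_c/ω_r = 12/17

12/17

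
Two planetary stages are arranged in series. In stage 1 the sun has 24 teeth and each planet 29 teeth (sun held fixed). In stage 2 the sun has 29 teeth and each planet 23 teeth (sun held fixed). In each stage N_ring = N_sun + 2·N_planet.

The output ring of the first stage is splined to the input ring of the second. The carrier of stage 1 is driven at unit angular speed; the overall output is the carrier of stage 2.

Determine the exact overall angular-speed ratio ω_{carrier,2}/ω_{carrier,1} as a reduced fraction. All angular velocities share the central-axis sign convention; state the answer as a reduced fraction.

3975/4264

Stage 1: N_ring = 24 + 2·29 = 82
Stage 1: 24(ω_s−ω_c) = −82(ω_r−ω_c),  ω_s=0, ω_c=1
Stage 1: ω_r = 1 − (24/82)(0−1) = 53/41
  ⇒ ω_r¹/ω_c¹ = 53/41
Stage 2: N_ring = 29 + 2·23 = 75
Stage 2: 29(ω_s−ω_c) = −75(ω_r−ω_c),  ω_s=0, ω_r=1
Stage 2: 29(0−ω_c) = −75(1−ω_c)  ⇒  104ω_c = 75  ⇒  ω_c = 75/104
  ⇒ ω_c²/ω_r² = 75/104
Coupling ω_r² = ω_r¹ ⇒ overall = 53/41 × 75/104 = 3975/4264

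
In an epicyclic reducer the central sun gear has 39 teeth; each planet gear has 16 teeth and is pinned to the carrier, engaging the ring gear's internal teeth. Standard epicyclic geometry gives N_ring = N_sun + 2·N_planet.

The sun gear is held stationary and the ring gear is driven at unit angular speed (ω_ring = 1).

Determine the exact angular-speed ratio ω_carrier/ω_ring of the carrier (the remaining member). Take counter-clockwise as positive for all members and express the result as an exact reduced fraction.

71/110

N_ring = 39 + 2·16 = 71
39(ω_s−ω_c) = −71(ω_r−ω_c),  ω_s=0, ω_r=1
39(0−ω_c) = −71(1−ω_c)  ⇒  110ω_c = 71  ⇒  ω_c = 71/110
ω_c/ω_r = 71/110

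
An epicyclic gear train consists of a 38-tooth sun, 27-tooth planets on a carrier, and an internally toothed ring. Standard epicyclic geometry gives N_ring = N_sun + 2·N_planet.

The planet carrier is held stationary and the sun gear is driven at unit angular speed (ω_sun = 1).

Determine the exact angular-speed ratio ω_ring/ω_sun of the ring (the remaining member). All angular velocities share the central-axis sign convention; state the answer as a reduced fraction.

-19/46

N_ring = 38 + 2·27 = 92
38(ω_s−ω_c) = −92(ω_r−ω_c),  ω_c=0, ω_s=1
ω_r = 0 − (38/92)(1−0) = -19/46
ω_r/ω_s = -19/46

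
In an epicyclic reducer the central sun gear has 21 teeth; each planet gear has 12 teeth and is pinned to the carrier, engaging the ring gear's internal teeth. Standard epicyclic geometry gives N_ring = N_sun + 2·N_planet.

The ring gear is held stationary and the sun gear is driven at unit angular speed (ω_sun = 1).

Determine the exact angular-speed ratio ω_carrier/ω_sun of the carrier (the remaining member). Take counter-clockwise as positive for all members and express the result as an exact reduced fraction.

7/22

N_ring = 21 + 2·12 = 45
21(ω_s−ω_c) = −45(ω_r−ω_c),  ω_r=0, ω_s=1
21(1−ω_c) = −45(0−ω_c)  ⇒  66ω_c = 21  ⇒  ω_c = 7/22
ω_c/ω_s = 7/22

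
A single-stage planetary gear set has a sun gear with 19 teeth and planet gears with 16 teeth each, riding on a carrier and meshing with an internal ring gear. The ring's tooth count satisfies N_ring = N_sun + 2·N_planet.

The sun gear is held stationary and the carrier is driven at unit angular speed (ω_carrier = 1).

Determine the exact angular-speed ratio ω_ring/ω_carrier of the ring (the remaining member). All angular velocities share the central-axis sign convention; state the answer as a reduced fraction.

N_ring = 19 + 2·16 = 51
19(ω_s−ω_c) = −51(ω_r−ω_c),  ω_s=0, ω_c=1
ω_r = 1 − (19/51)(0−1) = 70/51
ω_r/ω_c = 70/51

70/51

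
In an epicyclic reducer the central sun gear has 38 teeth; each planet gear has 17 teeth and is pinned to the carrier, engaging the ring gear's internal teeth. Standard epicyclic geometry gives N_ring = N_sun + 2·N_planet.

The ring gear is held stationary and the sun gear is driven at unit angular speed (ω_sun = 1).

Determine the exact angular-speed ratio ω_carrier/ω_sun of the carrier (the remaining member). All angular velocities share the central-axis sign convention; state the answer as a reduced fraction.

N_ring = 38 + 2·17 = 72
38(ω_s−ω_c) = −72(ω_r−ω_c),  ω_r=0, ω_s=1
38(1−ω_c) = −72(0−ω_c)  ⇒  110ω_c = 38  ⇒  ω_c = 19/55
ω_c/ω_s = 19/55

19/55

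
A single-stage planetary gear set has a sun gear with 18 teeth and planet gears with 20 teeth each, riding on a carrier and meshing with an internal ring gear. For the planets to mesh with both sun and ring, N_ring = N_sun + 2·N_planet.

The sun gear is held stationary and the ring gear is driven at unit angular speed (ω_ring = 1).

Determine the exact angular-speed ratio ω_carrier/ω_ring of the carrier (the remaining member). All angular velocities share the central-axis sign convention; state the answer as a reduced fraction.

29/38

N_ring = 18 + 2·20 = 58
18(ω_s−ω_c) = −58(ω_r−ω_c),  ω_s=0, ω_r=1
18(0−ω_c) = −58(1−ω_c)  ⇒  76ω_c = 58  ⇒  ω_c = 29/38
ω_c/ω_r = 29/38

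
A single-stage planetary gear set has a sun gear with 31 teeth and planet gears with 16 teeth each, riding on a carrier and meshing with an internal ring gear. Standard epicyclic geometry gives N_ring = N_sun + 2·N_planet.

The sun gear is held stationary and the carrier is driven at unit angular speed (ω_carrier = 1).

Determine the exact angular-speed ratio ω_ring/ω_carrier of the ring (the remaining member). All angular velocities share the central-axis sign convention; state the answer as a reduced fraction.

94/63

N_ring = 31 + 2·16 = 63
31(ω_s−ω_c) = −63(ω_r−ω_c),  ω_s=0, ω_c=1
ω_r = 1 − (31/63)(0−1) = 94/63
ω_r/ω_c = 94/63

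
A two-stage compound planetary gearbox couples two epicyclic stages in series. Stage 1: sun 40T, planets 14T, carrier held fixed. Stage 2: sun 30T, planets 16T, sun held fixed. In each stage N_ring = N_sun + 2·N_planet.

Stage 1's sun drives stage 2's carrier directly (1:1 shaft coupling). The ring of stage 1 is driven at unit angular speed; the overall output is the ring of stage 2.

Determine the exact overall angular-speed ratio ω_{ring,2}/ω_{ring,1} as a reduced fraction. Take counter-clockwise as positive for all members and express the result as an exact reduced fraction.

Stage 1: N_ring = 40 + 2·14 = 68
Stage 1: 40(ω_s−ω_c) = −68(ω_r−ω_c),  ω_c=0, ω_r=1
Stage 1: ω_s = 0 − (68/40)(1−0) = -17/10
  ⇒ ω_s¹/ω_r¹ = -17/10
Stage 2: N_ring = 30 + 2·16 = 62
Stage 2: 30(ω_s−ω_c) = −62(ω_r−ω_c),  ω_s=0, ω_c=1
Stage 2: ω_r = 1 − (30/62)(0−1) = 46/31
  ⇒ ω_r²/ω_c² = 46/31
Coupling ω_c² = ω_s¹ ⇒ overall = -17/10 × 46/31 = -391/155

-391/155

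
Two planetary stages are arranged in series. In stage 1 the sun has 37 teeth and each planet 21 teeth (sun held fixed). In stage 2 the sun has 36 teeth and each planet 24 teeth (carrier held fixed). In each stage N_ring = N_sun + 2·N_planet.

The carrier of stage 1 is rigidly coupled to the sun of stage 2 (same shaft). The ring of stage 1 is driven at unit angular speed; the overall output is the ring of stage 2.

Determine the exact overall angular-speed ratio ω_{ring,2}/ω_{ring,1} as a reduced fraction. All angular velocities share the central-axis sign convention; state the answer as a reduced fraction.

-237/812

Stage 1: N_ring = 37 + 2·21 = 79
Stage 1: 37(ω_s−ω_c) = −79(ω_r−ω_c),  ω_s=0, ω_r=1
Stage 1: 37(0−ω_c) = −79(1−ω_c)  ⇒  116ω_c = 79  ⇒  ω_c = 79/116
  ⇒ ω_c¹/ω_r¹ = 79/116
Stage 2: N_ring = 36 + 2·24 = 84
Stage 2: 36(ω_s−ω_c) = −84(ω_r−ω_c),  ω_c=0, ω_s=1
Stage 2: ω_r = 0 − (36/84)(1−0) = -3/7
  ⇒ ω_r²/ω_s² = -3/7
Coupling ω_s² = ω_c¹ ⇒ overall = 79/116 × -3/7 = -237/812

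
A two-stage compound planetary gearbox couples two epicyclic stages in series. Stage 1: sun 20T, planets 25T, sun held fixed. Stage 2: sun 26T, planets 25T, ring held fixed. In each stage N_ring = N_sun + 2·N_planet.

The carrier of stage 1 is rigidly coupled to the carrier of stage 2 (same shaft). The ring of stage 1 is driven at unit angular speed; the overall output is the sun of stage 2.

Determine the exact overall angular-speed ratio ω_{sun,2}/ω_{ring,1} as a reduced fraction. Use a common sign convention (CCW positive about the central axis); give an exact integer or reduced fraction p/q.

Stage 1: N_ring = 20 + 2·25 = 70
Stage 1: 20(ω_s−ω_c) = −70(ω_r−ω_c),  ω_s=0, ω_r=1
Stage 1: 20(0−ω_c) = −70(1−ω_c)  ⇒  90ω_c = 70  ⇒  ω_c = 7/9
  ⇒ ω_c¹/ω_r¹ = 7/9
Stage 2: N_ring = 26 + 2·25 = 76
Stage 2: 26(ω_s−ω_c) = −76(ω_r−ω_c),  ω_r=0, ω_c=1
Stage 2: ω_s = 1 − (76/26)(0−1) = 51/13
  ⇒ ω_s²/ω_c² = 51/13
Coupling ω_c² = ω_c¹ ⇒ overall = 7/9 × 51/13 = 119/39

119/39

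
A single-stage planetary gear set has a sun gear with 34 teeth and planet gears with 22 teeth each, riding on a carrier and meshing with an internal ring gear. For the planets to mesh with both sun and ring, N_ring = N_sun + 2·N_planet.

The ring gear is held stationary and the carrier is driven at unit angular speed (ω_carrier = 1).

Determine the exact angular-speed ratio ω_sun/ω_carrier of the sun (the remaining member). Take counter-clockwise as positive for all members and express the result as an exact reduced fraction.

56/17

N_ring = 34 + 2·22 = 78
34(ω_s−ω_c) = −78(ω_r−ω_c),  ω_r=0, ω_c=1
ω_s = 1 − (78/34)(0−1) = 56/17
ω_s/ω_c = 56/17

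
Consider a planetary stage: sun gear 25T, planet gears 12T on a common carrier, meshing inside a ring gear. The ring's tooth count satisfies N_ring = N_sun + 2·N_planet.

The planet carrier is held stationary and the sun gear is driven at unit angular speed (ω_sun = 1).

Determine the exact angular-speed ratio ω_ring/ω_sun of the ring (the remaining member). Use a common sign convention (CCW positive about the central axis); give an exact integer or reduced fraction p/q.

N_ring = 25 + 2·12 = 49
25(ω_s−ω_c) = −49(ω_r−ω_c),  ω_c=0, ω_s=1
ω_r = 0 − (25/49)(1−0) = -25/49
ω_r/ω_s = -25/49

-25/49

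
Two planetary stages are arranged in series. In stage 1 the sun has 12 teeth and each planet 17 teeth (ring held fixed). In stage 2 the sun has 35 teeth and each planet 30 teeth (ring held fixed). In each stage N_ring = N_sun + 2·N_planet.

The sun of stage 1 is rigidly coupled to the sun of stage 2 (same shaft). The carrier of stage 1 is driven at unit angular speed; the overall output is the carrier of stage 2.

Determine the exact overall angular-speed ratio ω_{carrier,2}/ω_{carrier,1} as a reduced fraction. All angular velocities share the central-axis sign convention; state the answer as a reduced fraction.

203/156

Stage 1: N_ring = 12 + 2·17 = 46
Stage 1: 12(ω_s−ω_c) = −46(ω_r−ω_c),  ω_r=0, ω_c=1
Stage 1: ω_s = 1 − (46/12)(0−1) = 29/6
  ⇒ ω_s¹/ω_c¹ = 29/6
Stage 2: N_ring = 35 + 2·30 = 95
Stage 2: 35(ω_s−ω_c) = −95(ω_r−ω_c),  ω_r=0, ω_s=1
Stage 2: 35(1−ω_c) = −95(0−ω_c)  ⇒  130ω_c = 35  ⇒  ω_c = 7/26
  ⇒ ω_c²/ω_s² = 7/26
Coupling ω_s² = ω_s¹ ⇒ overall = 29/6 × 7/26 = 203/156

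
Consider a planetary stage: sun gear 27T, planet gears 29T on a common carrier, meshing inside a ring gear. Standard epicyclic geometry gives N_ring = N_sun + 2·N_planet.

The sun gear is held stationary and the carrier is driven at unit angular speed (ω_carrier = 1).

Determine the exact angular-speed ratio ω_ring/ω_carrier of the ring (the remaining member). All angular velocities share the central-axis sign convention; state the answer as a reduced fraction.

N_ring = 27 + 2·29 = 85
27(ω_s−ω_c) = −85(ω_r−ω_c),  ω_s=0, ω_c=1
ω_r = 1 − (27/85)(0−1) = 112/85
ω_r/ω_c = 112/85

112/85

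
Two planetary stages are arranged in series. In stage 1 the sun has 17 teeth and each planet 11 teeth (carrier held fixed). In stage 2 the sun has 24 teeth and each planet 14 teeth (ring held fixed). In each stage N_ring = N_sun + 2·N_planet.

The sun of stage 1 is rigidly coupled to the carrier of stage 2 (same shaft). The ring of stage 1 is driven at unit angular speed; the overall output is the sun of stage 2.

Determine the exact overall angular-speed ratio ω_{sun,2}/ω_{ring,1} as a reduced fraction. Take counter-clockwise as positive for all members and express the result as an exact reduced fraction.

Stage 1: N_ring = 17 + 2·11 = 39
Stage 1: 17(ω_s−ω_c) = −39(ω_r−ω_c),  ω_c=0, ω_r=1
Stage 1: ω_s = 0 − (39/17)(1−0) = -39/17
  ⇒ ω_s¹/ω_r¹ = -39/17
Stage 2: N_ring = 24 + 2·14 = 52
Stage 2: 24(ω_s−ω_c) = −52(ω_r−ω_c),  ω_r=0, ω_c=1
Stage 2: ω_s = 1 − (52/24)(0−1) = 19/6
  ⇒ ω_s²/ω_c² = 19/6
Coupling ω_c² = ω_s¹ ⇒ overall = -39/17 × 19/6 = -247/34

-247/34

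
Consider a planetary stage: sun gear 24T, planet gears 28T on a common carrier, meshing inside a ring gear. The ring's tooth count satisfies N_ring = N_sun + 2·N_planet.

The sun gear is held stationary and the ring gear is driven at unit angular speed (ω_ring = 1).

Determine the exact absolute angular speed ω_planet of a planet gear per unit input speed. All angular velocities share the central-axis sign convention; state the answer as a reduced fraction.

N_ring = 24 + 2·28 = 80
24(ω_s−ω_c) = −80(ω_r−ω_c),  ω_s=0, ω_r=1
24(0−ω_c) = −80(1−ω_c)  ⇒  104ω_c = 80  ⇒  ω_c = 10/13
sun–planet: 24·(0−10/13) = −28·(ω_p−ω_c)  ⇒  ω_p−ω_c = −(24/28)·(-10/13) = 60/91
ω_p = 10/13 + 60/91 = 10/7

10/7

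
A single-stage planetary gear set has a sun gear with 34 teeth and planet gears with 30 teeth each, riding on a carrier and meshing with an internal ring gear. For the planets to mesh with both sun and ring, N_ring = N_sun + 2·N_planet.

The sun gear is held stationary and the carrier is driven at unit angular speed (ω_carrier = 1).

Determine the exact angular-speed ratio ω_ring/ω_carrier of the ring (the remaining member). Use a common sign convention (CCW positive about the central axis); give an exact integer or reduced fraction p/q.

N_ring = 34 + 2·30 = 94
34(ω_s−ω_c) = −94(ω_r−ω_c),  ω_s=0, ω_c=1
ω_r = 1 − (34/94)(0−1) = 64/47
ω_r/ω_c = 64/47

64/47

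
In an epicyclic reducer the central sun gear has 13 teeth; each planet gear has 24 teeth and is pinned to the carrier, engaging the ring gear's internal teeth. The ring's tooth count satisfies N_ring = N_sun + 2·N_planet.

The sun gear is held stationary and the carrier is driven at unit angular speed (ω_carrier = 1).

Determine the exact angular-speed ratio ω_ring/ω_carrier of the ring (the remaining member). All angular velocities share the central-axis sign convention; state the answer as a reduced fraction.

74/61

N_ring = 13 + 2·24 = 61
13(ω_s−ω_c) = −61(ω_r−ω_c),  ω_s=0, ω_c=1
ω_r = 1 − (13/61)(0−1) = 74/61
ω_r/ω_c = 74/61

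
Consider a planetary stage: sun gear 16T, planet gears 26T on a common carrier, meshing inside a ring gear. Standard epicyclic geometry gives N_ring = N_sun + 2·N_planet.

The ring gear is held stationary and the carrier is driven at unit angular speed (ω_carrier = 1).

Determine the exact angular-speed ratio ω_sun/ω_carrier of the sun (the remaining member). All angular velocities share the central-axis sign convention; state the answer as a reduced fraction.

N_ring = 16 + 2·26 = 68
16(ω_s−ω_c) = −68(ω_r−ω_c),  ω_r=0, ω_c=1
ω_s = 1 − (68/16)(0−1) = 21/4
ω_s/ω_c = 21/4

21/4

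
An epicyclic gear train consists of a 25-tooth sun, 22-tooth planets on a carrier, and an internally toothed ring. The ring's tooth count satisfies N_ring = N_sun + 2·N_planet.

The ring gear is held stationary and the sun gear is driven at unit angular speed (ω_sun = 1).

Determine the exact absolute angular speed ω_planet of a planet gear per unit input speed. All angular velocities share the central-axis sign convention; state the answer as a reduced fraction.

N_ring = 25 + 2·22 = 69
25(ω_s−ω_c) = −69(ω_r−ω_c),  ω_r=0, ω_s=1
25(1−ω_c) = −69(0−ω_c)  ⇒  94ω_c = 25  ⇒  ω_c = 25/94
sun–planet: 25·(1−25/94) = −22·(ω_p−ω_c)  ⇒  ω_p−ω_c = −(25/22)·(69/94) = -1725/2068
ω_p = 25/94 − 1725/2068 = -25/44

-25/44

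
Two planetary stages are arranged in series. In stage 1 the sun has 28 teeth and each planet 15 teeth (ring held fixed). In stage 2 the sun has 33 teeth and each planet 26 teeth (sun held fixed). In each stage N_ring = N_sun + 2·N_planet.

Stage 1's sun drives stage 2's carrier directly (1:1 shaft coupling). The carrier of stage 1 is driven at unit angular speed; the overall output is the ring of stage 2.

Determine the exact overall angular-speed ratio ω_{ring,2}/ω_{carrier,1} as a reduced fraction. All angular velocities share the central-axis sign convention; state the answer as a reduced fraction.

2537/595

Stage 1: N_ring = 28 + 2·15 = 58
Stage 1: 28(ω_s−ω_c) = −58(ω_r−ω_c),  ω_r=0, ω_c=1
Stage 1: ω_s = 1 − (58/28)(0−1) = 43/14
  ⇒ ω_s¹/ω_c¹ = 43/14
Stage 2: N_ring = 33 + 2·26 = 85
Stage 2: 33(ω_s−ω_c) = −85(ω_r−ω_c),  ω_s=0, ω_c=1
Stage 2: ω_r = 1 − (33/85)(0−1) = 118/85
  ⇒ ω_r²/ω_c² = 118/85
Coupling ω_c² = ω_s¹ ⇒ overall = 43/14 × 118/85 = 2537/595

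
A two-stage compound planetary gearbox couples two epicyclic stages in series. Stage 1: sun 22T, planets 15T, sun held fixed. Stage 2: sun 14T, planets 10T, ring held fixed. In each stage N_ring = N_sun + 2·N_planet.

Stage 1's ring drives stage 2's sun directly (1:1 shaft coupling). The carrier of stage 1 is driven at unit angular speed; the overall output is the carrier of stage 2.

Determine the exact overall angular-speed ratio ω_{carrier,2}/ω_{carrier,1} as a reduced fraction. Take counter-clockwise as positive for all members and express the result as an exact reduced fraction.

259/624

Stage 1: N_ring = 22 + 2·15 = 52
Stage 1: 22(ω_s−ω_c) = −52(ω_r−ω_c),  ω_s=0, ω_c=1
Stage 1: ω_r = 1 − (22/52)(0−1) = 37/26
  ⇒ ω_r¹/ω_c¹ = 37/26
Stage 2: N_ring = 14 + 2·10 = 34
Stage 2: 14(ω_s−ω_c) = −34(ω_r−ω_c),  ω_r=0, ω_s=1
Stage 2: 14(1−ω_c) = −34(0−ω_c)  ⇒  48ω_c = 14  ⇒  ω_c = 7/24
  ⇒ ω_c²/ω_s² = 7/24
Coupling ω_s² = ω_r¹ ⇒ overall = 37/26 × 7/24 = 259/624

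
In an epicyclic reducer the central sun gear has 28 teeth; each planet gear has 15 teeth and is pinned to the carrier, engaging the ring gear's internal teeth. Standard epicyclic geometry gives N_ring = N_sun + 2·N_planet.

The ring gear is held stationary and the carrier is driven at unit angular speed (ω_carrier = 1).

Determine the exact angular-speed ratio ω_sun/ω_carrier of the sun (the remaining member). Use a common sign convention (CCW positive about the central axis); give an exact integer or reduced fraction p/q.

43/14

N_ring = 28 + 2·15 = 58
28(ω_s−ω_c) = −58(ω_r−ω_c),  ω_r=0, ω_c=1
ω_s = 1 − (58/28)(0−1) = 43/14
ω_s/ω_c = 43/14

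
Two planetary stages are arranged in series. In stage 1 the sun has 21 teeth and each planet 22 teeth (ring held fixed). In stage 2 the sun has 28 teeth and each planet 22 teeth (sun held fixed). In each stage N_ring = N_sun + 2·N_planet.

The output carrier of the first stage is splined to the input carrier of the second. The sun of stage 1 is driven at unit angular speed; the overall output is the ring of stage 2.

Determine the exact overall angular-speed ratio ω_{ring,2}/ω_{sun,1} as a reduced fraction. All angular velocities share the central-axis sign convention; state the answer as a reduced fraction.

175/516

Stage 1: N_ring = 21 + 2·22 = 65
Stage 1: 21(ω_s−ω_c) = −65(ω_r−ω_c),  ω_r=0, ω_s=1
Stage 1: 21(1−ω_c) = −65(0−ω_c)  ⇒  86ω_c = 21  ⇒  ω_c = 21/86
  ⇒ ω_c¹/ω_s¹ = 21/86
Stage 2: N_ring = 28 + 2·22 = 72
Stage 2: 28(ω_s−ω_c) = −72(ω_r−ω_c),  ω_s=0, ω_c=1
Stage 2: ω_r = 1 − (28/72)(0−1) = 25/18
  ⇒ ω_r²/ω_c² = 25/18
Coupling ω_c² = ω_c¹ ⇒ overall = 21/86 × 25/18 = 175/516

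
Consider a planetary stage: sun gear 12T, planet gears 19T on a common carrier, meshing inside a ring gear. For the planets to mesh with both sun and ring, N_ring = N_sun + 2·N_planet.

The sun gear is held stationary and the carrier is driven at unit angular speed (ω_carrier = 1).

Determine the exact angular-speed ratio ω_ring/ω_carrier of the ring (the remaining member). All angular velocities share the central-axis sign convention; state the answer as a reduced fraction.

31/25

N_ring = 12 + 2·19 = 50
12(ω_s−ω_c) = −50(ω_r−ω_c),  ω_s=0, ω_c=1
ω_r = 1 − (12/50)(0−1) = 31/25
ω_r/ω_c = 31/25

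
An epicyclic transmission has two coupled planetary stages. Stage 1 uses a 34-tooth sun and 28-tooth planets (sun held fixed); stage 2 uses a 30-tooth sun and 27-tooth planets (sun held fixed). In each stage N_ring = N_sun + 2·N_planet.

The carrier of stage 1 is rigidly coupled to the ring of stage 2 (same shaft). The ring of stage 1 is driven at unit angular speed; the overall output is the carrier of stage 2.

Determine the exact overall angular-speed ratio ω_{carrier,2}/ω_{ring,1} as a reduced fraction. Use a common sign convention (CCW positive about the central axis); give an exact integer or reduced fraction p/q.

315/589

Stage 1: N_ring = 34 + 2·28 = 90
Stage 1: 34(ω_s−ω_c) = −90(ω_r−ω_c),  ω_s=0, ω_r=1
Stage 1: 34(0−ω_c) = −90(1−ω_c)  ⇒  124ω_c = 90  ⇒  ω_c = 45/62
  ⇒ ω_c¹/ω_r¹ = 45/62
Stage 2: N_ring = 30 + 2·27 = 84
Stage 2: 30(ω_s−ω_c) = −84(ω_r−ω_c),  ω_s=0, ω_r=1
Stage 2: 30(0−ω_c) = −84(1−ω_c)  ⇒  114ω_c = 84  ⇒  ω_c = 14/19
  ⇒ ω_c²/ω_r² = 14/19
Coupling ω_r² = ω_c¹ ⇒ overall = 45/62 × 14/19 = 315/589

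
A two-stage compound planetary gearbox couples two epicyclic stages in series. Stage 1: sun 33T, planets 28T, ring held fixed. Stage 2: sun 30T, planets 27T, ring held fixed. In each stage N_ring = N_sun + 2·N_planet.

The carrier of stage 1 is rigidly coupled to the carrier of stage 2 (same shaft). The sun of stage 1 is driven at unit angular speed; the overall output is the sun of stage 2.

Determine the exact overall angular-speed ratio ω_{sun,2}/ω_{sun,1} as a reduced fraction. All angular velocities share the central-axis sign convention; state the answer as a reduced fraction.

627/610

Stage 1: N_ring = 33 + 2·28 = 89
Stage 1: 33(ω_s−ω_c) = −89(ω_r−ω_c),  ω_r=0, ω_s=1
Stage 1: 33(1−ω_c) = −89(0−ω_c)  ⇒  122ω_c = 33  ⇒  ω_c = 33/122
  ⇒ ω_c¹/ω_s¹ = 33/122
Stage 2: N_ring = 30 + 2·27 = 84
Stage 2: 30(ω_s−ω_c) = −84(ω_r−ω_c),  ω_r=0, ω_c=1
Stage 2: ω_s = 1 − (84/30)(0−1) = 19/5
  ⇒ ω_s²/ω_c² = 19/5
Coupling ω_c² = ω_c¹ ⇒ overall = 33/122 × 19/5 = 627/610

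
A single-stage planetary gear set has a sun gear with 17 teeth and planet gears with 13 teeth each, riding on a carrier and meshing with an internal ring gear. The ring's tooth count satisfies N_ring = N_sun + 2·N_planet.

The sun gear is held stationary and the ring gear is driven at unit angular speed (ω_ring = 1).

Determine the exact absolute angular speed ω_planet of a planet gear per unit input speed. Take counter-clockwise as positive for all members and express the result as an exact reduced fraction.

43/26

N_ring = 17 + 2·13 = 43
17(ω_s−ω_c) = −43(ω_r−ω_c),  ω_s=0, ω_r=1
17(0−ω_c) = −43(1−ω_c)  ⇒  60ω_c = 43  ⇒  ω_c = 43/60
sun–planet: 17·(0−43/60) = −13·(ω_p−ω_c)  ⇒  ω_p−ω_c = −(17/13)·(-43/60) = 731/780
ω_p = 43/60 + 731/780 = 43/26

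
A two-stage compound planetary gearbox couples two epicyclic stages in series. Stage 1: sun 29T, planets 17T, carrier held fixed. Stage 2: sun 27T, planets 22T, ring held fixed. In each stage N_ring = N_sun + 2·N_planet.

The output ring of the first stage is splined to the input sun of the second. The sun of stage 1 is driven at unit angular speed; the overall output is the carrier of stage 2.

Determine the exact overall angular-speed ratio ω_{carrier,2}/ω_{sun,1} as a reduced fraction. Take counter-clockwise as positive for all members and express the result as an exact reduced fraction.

Stage 1: N_ring = 29 + 2·17 = 63
Stage 1: 29(ω_s−ω_c) = −63(ω_r−ω_c),  ω_c=0, ω_s=1
Stage 1: ω_r = 0 − (29/63)(1−0) = -29/63
  ⇒ ω_r¹/ω_s¹ = -29/63
Stage 2: N_ring = 27 + 2·22 = 71
Stage 2: 27(ω_s−ω_c) = −71(ω_r−ω_c),  ω_r=0, ω_s=1
Stage 2: 27(1−ω_c) = −71(0−ω_c)  ⇒  98ω_c = 27  ⇒  ω_c = 27/98
  ⇒ ω_c²/ω_s² = 27/98
Coupling ω_s² = ω_r¹ ⇒ overall = -29/63 × 27/98 = -87/686

-87/686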